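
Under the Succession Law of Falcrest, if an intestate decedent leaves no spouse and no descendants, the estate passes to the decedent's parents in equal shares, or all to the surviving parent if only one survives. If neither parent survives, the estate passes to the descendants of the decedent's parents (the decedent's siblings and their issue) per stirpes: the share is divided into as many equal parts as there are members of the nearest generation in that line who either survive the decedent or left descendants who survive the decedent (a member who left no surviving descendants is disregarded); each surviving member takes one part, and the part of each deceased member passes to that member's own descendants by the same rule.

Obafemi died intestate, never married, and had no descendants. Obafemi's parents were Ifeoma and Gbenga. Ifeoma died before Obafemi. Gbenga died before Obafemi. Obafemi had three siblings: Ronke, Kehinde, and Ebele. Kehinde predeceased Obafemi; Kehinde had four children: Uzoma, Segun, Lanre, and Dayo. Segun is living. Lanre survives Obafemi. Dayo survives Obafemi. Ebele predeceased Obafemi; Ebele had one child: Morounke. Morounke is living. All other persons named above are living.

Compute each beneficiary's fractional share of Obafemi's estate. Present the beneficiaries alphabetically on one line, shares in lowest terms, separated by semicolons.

Dayo 1/12; Lanre 1/12; Morounke 1/3; Ronke 1/3; Segun 1/12; Uzoma 1/12

Neither parent survives and there are no descendants, so the estate passes to Obafemi's siblings and their issue per stirpes.
The estate is divided into 3 equal shares of 1/3 among Ronke, Kehinde, Ebele.
Ronke is living and takes 1/3.
Kehinde predeceased; the 1/3 allotted to Kehinde's branch passes to Kehinde's issue by representation.
The 1/3 is divided into 4 equal shares of 1/12 among Uzoma, Segun, Lanre, Dayo.
Uzoma is living and takes 1/12.
Segun is living and takes 1/12.
Lanre is living and takes 1/12.
Dayo is living and takes 1/12.
Ebele predeceased; the 1/3 allotted to Ebele's branch passes to Ebele's issue by representation.
Morounke is the sole taker at this level and receives the full 1/3.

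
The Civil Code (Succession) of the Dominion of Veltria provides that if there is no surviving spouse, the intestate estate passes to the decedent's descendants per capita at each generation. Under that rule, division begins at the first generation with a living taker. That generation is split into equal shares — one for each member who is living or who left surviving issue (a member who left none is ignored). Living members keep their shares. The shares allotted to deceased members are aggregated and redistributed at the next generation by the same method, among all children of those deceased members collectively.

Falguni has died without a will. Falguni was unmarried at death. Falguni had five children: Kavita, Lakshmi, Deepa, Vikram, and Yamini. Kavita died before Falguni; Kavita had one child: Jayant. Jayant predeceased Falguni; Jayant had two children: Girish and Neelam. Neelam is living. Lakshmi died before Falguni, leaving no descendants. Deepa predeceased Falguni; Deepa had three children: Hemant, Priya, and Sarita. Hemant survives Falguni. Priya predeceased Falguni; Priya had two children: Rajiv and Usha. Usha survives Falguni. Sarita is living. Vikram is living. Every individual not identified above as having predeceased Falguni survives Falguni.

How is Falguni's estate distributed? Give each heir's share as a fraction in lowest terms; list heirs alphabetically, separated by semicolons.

Girish 1/16; Hemant 1/8; Neelam 1/16; Rajiv 1/16; Sarita 1/8; Usha 1/16; Vikram 1/4; Yamini 1/4

There is no surviving spouse, so the entire estate passes to Falguni's descendants per capita at each generation.
At generation 1 (Kavita, Deepa, Vikram, Yamini) there are 4 shares of (1)/4 = 1/4 each.
Living: Vikram and Yamini — each takes 1/4.
Deceased: Kavita and Deepa. Their combined 1/2 is pooled and carried to generation 2.
At generation 2 (Jayant, Hemant, Priya, Sarita) there are 4 shares of (1/2)/4 = 1/8 each.
Living: Hemant and Sarita — each takes 1/8.
Deceased: Jayant and Priya. Their combined 1/4 is pooled and carried to generation 3.
At generation 3 (Girish, Neelam, Rajiv, Usha) there are 4 shares of (1/4)/4 = 1/16 each.
Living: Girish, Neelam, Rajiv, and Usha — each takes 1/16.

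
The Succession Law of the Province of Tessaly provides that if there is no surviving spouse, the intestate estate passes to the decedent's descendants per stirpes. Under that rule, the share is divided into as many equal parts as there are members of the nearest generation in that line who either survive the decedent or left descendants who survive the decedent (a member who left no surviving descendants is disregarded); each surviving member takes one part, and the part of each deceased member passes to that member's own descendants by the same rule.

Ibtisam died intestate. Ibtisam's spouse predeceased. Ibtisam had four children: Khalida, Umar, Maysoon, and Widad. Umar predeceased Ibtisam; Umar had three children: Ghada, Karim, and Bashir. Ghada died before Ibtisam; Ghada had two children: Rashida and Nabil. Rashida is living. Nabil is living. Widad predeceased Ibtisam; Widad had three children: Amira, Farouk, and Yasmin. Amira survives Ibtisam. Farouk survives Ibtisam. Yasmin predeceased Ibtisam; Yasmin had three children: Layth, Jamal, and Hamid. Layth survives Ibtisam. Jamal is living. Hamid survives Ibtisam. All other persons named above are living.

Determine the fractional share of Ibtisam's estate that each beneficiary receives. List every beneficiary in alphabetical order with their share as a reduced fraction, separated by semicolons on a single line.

Amira 1/12; Bashir 1/12; Farouk 1/12; Hamid 1/36; Jamal 1/36; Karim 1/12; Khalida 1/4; Layth 1/36; Maysoon 1/4; Nabil 1/24; Rashida 1/24

There is no surviving spouse, so the entire estate passes to Ibtisam's descendants per stirpes.
The estate is divided into 4 equal shares of 1/4 among Khalida, Umar, Maysoon, Widad.
Khalida is living and takes 1/4.
Umar predeceased; the 1/4 allotted to Umar's branch passes to Umar's issue by representation.
The 1/4 is divided into 3 equal shares of 1/12 among Ghada, Karim, Bashir.
Ghada predeceased; the 1/12 allotted to Ghada's branch passes to Ghada's issue by representation.
The 1/12 is divided into 2 equal shares of 1/24 among Rashida, Nabil.
Rashida is living and takes 1/24.
Nabil is living and takes 1/24.
Karim is living and takes 1/12.
Bashir is living and takes 1/12.
Maysoon is living and takes 1/4.
Widad predeceased; the 1/4 allotted to Widad's branch passes to Widad's issue by representation.
The 1/4 is divided into 3 equal shares of 1/12 among Amira, Farouk, Yasmin.
Amira is living and takes 1/12.
Farouk is living and takes 1/12.
Yasmin predeceased; the 1/12 allotted to Yasmin's branch passes to Yasmin's issue by representation.
The 1/12 is divided into 3 equal shares of 1/36 among Layth, Jamal, Hamid.
Layth is living and takes 1/36.
Jamal is living and takes 1/36.
Hamid is living and takes 1/36.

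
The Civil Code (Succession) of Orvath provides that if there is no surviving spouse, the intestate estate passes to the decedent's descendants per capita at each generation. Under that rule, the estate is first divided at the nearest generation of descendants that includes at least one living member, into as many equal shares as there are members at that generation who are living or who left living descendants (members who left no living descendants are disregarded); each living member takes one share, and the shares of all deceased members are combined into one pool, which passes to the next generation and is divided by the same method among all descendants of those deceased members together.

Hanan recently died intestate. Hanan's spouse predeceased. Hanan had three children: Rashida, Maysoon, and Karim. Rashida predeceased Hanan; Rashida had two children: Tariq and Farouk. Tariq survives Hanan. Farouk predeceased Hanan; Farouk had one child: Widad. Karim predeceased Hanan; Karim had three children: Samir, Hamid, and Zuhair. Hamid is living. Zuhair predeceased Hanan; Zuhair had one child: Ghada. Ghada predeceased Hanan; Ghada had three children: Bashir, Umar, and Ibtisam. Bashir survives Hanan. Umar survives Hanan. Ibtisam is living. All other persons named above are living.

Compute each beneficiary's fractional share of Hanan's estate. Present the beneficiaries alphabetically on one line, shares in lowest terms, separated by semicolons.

Bashir 2/45; Hamid 2/15; Ibtisam 2/45; Maysoon 1/3; Samir 2/15; Tariq 2/15; Umar 2/45; Widad 2/15

There is no surviving spouse, so the entire estate passes to Hanan's descendants per capita at each generation.
At generation 1 (Rashida, Maysoon, Karim) there are 3 shares of (1)/3 = 1/3 each.
Living: Maysoon — each takes 1/3.
Deceased: Rashida and Karim. Their combined 2/3 is pooled and carried to generation 2.
At generation 2 (Tariq, Farouk, Samir, Hamid, Zuhair) there are 5 shares of (2/3)/5 = 2/15 each.
Living: Tariq, Samir, and Hamid — each takes 2/15.
Deceased: Farouk and Zuhair. Their combined 4/15 is pooled and carried to generation 3.
At generation 3 (Widad, Ghada) there are 2 shares of (4/15)/2 = 2/15 each.
Living: Widad — each takes 2/15.
Deceased: Ghada. That 2/15 share is carried to generation 4.
At generation 4 (Bashir, Umar, Ibtisam) there are 3 shares of (2/15)/3 = 2/45 each.
Living: Bashir, Umar, and Ibtisam — each takes 2/45.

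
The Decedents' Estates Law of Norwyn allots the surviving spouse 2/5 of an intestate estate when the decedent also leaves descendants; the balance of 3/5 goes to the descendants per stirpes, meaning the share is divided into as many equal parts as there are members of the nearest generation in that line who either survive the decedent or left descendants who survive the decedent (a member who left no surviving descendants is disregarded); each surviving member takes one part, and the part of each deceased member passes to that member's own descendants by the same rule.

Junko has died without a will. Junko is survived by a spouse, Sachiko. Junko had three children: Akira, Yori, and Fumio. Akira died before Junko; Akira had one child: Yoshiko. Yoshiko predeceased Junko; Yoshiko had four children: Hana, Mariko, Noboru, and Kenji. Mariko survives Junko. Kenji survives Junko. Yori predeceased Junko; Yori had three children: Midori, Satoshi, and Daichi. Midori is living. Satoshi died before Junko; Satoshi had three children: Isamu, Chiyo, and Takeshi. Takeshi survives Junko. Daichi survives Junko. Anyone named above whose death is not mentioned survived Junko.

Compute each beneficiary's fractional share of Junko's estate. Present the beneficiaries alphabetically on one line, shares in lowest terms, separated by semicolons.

Sachiko, as surviving spouse, takes 2/5.
The remaining 3/5 passes to Junko's descendants per stirpes.
The 3/5 is divided into 3 equal shares of 1/5 among Akira, Yori, Fumio.
Akira predeceased; the 1/5 allotted to Akira's branch passes to Akira's issue by representation.
Yoshiko's line is the sole branch at this level, so the full 1/5 passes to Yoshiko's issue by representation.
The 1/5 is divided into 4 equal shares of 1/20 among Hana, Mariko, Noboru, Kenji.
Hana is living and takes 1/20.
Mariko is living and takes 1/20.
Noboru is living and takes 1/20.
Kenji is living and takes 1/20.
Yori predeceased; the 1/5 allotted to Yori's branch passes to Yori's issue by representation.
The 1/5 is divided into 3 equal shares of 1/15 among Midori, Satoshi, Daichi.
Midori is living and takes 1/15.
Satoshi predeceased; the 1/15 allotted to Satoshi's branch passes to Satoshi's issue by representation.
The 1/15 is divided into 3 equal shares of 1/45 among Isamu, Chiyo, Takeshi.
Isamu is living and takes 1/45.
Chiyo is living and takes 1/45.
Takeshi is living and takes 1/45.
Daichi is living and takes 1/15.
Fumio is living and takes 1/5.

Chiyo 1/45; Daichi 1/15; Fumio 1/5; Hana 1/20; Isamu 1/45; Kenji 1/20; Mariko 1/20; Midori 1/15; Noboru 1/20; Sachiko 2/5; Takeshi 1/45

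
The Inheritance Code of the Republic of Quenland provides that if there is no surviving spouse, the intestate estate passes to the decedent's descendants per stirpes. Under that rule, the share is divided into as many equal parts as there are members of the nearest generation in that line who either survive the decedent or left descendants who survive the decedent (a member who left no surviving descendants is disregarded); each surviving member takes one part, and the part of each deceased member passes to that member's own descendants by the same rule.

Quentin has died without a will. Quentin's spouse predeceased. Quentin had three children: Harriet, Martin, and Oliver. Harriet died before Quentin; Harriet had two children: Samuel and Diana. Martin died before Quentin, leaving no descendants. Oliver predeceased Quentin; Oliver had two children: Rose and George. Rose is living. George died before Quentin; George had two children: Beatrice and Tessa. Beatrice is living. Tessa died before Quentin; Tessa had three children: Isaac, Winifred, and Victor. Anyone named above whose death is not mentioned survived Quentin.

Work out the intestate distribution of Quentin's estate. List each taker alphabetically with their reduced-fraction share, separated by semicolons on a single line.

There is no surviving spouse, so the entire estate passes to Quentin's descendants per stirpes.
Martin left no surviving issue, so that branch lapses and is disregarded.
The estate is divided into 2 equal shares of 1/2 among Harriet, Oliver.
Harriet predeceased; the 1/2 allotted to Harriet's branch passes to Harriet's issue by representation.
The 1/2 is divided into 2 equal shares of 1/4 among Samuel, Diana.
Samuel is living and takes 1/4.
Diana is living and takes 1/4.
Oliver predeceased; the 1/2 allotted to Oliver's branch passes to Oliver's issue by representation.
The 1/2 is divided into 2 equal shares of 1/4 among Rose, George.
Rose is living and takes 1/4.
George predeceased; the 1/4 allotted to George's branch passes to George's issue by representation.
The 1/4 is divided into 2 equal shares of 1/8 among Beatrice, Tessa.
Beatrice is living and takes 1/8.
Tessa predeceased; the 1/8 allotted to Tessa's branch passes to Tessa's issue by representation.
The 1/8 is divided into 3 equal shares of 1/24 among Isaac, Winifred, Victor.
Isaac is living and takes 1/24.
Winifred is living and takes 1/24.
Victor is living and takes 1/24.

Beatrice 1/8; Diana 1/4; Isaac 1/24; Rose 1/4; Samuel 1/4; Victor 1/24; Winifred 1/24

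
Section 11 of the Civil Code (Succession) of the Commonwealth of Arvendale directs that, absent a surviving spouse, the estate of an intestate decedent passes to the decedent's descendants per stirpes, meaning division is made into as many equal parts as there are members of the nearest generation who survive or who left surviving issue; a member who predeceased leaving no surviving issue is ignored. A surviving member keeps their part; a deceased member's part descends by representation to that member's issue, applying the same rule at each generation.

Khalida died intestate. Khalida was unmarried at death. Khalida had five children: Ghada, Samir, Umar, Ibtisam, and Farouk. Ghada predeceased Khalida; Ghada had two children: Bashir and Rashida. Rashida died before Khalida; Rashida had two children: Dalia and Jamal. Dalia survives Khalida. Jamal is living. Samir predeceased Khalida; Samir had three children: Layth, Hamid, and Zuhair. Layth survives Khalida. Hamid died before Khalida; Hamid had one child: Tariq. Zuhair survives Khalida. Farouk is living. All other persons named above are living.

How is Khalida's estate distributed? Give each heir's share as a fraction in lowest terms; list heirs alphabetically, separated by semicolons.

Bashir 1/10; Dalia 1/20; Farouk 1/5; Ibtisam 1/5; Jamal 1/20; Layth 1/15; Tariq 1/15; Umar 1/5; Zuhair 1/15

There is no surviving spouse, so the entire estate passes to Khalida's descendants per stirpes.
The estate is divided into 5 equal shares of 1/5 among Ghada, Samir, Umar, Ibtisam, Farouk.
Ghada predeceased; the 1/5 allotted to Ghada's branch passes to Ghada's issue by representation.
The 1/5 is divided into 2 equal shares of 1/10 among Bashir, Rashida.
Bashir is living and takes 1/10.
Rashida predeceased; the 1/10 allotted to Rashida's branch passes to Rashida's issue by representation.
The 1/10 is divided into 2 equal shares of 1/20 among Dalia, Jamal.
Dalia is living and takes 1/20.
Jamal is living and takes 1/20.
Samir predeceased; the 1/5 allotted to Samir's branch passes to Samir's issue by representation.
The 1/5 is divided into 3 equal shares of 1/15 among Layth, Hamid, Zuhair.
Layth is living and takes 1/15.
Hamid predeceased; the 1/15 allotted to Hamid's branch passes to Hamid's issue by representation.
Tariq is the sole taker at this level and receives the full 1/15.
Zuhair is living and takes 1/15.
Umar is living and takes 1/5.
Ibtisam is living and takes 1/5.
Farouk is living and takes 1/5.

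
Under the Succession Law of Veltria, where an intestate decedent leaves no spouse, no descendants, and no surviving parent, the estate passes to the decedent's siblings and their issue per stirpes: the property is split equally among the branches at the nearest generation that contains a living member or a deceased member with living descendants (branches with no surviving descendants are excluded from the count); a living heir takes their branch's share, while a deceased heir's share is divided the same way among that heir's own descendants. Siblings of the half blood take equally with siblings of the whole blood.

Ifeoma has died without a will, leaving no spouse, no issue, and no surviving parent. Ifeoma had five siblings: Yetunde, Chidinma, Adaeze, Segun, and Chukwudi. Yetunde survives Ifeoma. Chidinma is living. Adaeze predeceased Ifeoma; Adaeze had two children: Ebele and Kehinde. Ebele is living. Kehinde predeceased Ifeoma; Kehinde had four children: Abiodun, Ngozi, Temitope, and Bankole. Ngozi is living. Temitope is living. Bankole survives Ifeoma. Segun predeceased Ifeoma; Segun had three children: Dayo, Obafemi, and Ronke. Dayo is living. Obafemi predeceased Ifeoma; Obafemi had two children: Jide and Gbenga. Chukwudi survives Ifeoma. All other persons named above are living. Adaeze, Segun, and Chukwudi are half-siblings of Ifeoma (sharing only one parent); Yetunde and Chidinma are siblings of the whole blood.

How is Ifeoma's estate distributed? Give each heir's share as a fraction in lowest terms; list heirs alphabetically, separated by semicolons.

Abiodun 1/40; Bankole 1/40; Chidinma 1/5; Chukwudi 1/5; Dayo 1/15; Ebele 1/10; Gbenga 1/30; Jide 1/30; Ngozi 1/40; Ronke 1/15; Temitope 1/40; Yetunde 1/5

No spouse, descendants, or parent survives, so the estate passes to Ifeoma's siblings per stirpes.
Half-blood and whole-blood siblings take equally under the stated rule.
The estate is divided into 5 equal shares of 1/5 among Yetunde, Chidinma, Adaeze, Segun, Chukwudi.
Yetunde is living and takes 1/5.
Chidinma is living and takes 1/5.
Adaeze predeceased; the 1/5 allotted to Adaeze's branch passes to Adaeze's issue by representation.
The 1/5 is divided into 2 equal shares of 1/10 among Ebele, Kehinde.
Ebele is living and takes 1/10.
Kehinde predeceased; the 1/10 allotted to Kehinde's branch passes to Kehinde's issue by representation.
The 1/10 is divided into 4 equal shares of 1/40 among Abiodun, Ngozi, Temitope, Bankole.
Abiodun is living and takes 1/40.
Ngozi is living and takes 1/40.
Temitope is living and takes 1/40.
Bankole is living and takes 1/40.
Segun predeceased; the 1/5 allotted to Segun's branch passes to Segun's issue by representation.
The 1/5 is divided into 3 equal shares of 1/15 among Dayo, Obafemi, Ronke.
Dayo is living and takes 1/15.
Obafemi predeceased; the 1/15 allotted to Obafemi's branch passes to Obafemi's issue by representation.
The 1/15 is divided into 2 equal shares of 1/30 among Jide, Gbenga.
Jide is living and takes 1/30.
Gbenga is living and takes 1/30.
Ronke is living and takes 1/15.
Chukwudi is living and takes 1/5.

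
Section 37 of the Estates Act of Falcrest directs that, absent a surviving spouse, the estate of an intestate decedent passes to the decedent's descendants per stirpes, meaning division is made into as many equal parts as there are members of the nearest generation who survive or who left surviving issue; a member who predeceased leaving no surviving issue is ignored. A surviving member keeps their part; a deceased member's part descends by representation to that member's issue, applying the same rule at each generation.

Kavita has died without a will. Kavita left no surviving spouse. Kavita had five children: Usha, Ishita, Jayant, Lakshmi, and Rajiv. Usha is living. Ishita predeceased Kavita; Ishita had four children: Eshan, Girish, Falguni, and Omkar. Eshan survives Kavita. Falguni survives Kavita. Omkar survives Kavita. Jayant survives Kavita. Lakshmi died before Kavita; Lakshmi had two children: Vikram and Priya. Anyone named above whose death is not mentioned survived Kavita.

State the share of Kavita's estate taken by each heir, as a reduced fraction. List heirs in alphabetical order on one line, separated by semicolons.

There is no surviving spouse, so the entire estate passes to Kavita's descendants per stirpes.
The estate is divided into 5 equal shares of 1/5 among Usha, Ishita, Jayant, Lakshmi, Rajiv.
Usha is living and takes 1/5.
Ishita predeceased; the 1/5 allotted to Ishita's branch passes to Ishita's issue by representation.
The 1/5 is divided into 4 equal shares of 1/20 among Eshan, Girish, Falguni, Omkar.
Eshan is living and takes 1/20.
Girish is living and takes 1/20.
Falguni is living and takes 1/20.
Omkar is living and takes 1/20.
Jayant is living and takes 1/5.
Lakshmi predeceased; the 1/5 allotted to Lakshmi's branch passes to Lakshmi's issue by representation.
The 1/5 is divided into 2 equal shares of 1/10 among Vikram, Priya.
Vikram is living and takes 1/10.
Priya is living and takes 1/10.
Rajiv is living and takes 1/5.

Eshan 1/20; Falguni 1/20; Girish 1/20; Jayant 1/5; Omkar 1/20; Priya 1/10; Rajiv 1/5; Usha 1/5; Vikram 1/10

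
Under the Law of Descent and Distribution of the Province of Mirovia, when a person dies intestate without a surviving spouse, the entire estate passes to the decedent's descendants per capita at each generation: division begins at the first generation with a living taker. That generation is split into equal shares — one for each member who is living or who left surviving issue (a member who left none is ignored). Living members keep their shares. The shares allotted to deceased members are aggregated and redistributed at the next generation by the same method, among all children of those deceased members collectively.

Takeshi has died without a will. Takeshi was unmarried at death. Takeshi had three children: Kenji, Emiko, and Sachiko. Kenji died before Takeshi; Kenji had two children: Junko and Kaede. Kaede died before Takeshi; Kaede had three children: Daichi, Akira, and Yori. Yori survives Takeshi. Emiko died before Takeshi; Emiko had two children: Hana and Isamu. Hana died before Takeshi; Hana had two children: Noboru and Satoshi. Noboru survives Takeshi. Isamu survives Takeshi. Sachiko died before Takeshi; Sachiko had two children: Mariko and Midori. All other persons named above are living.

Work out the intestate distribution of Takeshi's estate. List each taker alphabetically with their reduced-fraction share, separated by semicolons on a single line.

There is no surviving spouse, so the entire estate passes to Takeshi's descendants per capita at each generation.
No one at generation 1 (Kenji, Emiko, Sachiko) is living; moving to the next generation.
At generation 2 (Junko, Kaede, Hana, Isamu, Mariko, Midori) there are 6 shares of (1)/6 = 1/6 each.
Living: Junko, Isamu, Mariko, and Midori — each takes 1/6.
Deceased: Kaede and Hana. Their combined 1/3 is pooled and carried to generation 3.
At generation 3 (Daichi, Akira, Yori, Noboru, Satoshi) there are 5 shares of (1/3)/5 = 1/15 each.
Living: Daichi, Akira, Yori, Noboru, and Satoshi — each takes 1/15.

Akira 1/15; Daichi 1/15; Isamu 1/6; Junko 1/6; Mariko 1/6; Midori 1/6; Noboru 1/15; Satoshi 1/15; Yori 1/15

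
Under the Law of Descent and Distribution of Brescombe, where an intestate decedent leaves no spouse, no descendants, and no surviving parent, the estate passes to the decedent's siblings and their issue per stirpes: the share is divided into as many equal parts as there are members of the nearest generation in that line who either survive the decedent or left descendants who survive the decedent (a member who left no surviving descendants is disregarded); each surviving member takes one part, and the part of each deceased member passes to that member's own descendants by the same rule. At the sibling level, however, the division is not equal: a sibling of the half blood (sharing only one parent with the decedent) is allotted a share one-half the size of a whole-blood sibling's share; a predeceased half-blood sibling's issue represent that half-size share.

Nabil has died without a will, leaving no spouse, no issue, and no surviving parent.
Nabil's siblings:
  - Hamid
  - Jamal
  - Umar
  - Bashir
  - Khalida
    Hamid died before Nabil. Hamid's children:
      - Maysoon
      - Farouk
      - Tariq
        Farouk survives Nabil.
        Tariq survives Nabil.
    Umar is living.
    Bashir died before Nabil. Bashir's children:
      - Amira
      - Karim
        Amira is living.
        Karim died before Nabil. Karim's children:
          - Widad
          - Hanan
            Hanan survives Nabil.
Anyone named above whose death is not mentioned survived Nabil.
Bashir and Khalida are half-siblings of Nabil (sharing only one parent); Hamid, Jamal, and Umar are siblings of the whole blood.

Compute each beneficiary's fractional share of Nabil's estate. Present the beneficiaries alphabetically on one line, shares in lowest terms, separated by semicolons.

Amira 1/16; Farouk 1/12; Hanan 1/32; Jamal 1/4; Khalida 1/8; Maysoon 1/12; Tariq 1/12; Umar 1/4; Widad 1/32

No spouse, descendants, or parent survives, so the estate passes to Nabil's siblings per stirpes.
Half-blood siblings count for one-half the weight of whole-blood siblings at the initial division.
Dividing 1 in proportion to weights (total weight 4): Hamid (weight 1) → 1/4; Jamal (weight 1) → 1/4; Umar (weight 1) → 1/4; Bashir (weight 1/2) → 1/8; Khalida (weight 1/2) → 1/8.
Hamid predeceased; the 1/4 allotted to Hamid's branch passes to Hamid's issue by representation.
The 1/4 is divided into 3 equal shares of 1/12 among Maysoon, Farouk, Tariq.
Maysoon is living and takes 1/12.
Farouk is living and takes 1/12.
Tariq is living and takes 1/12.
Jamal is living and takes 1/4.
Umar is living and takes 1/4.
Bashir predeceased; the 1/8 allotted to Bashir's branch passes to Bashir's issue by representation.
The 1/8 is divided into 2 equal shares of 1/16 among Amira, Karim.
Amira is living and takes 1/16.
Karim predeceased; the 1/16 allotted to Karim's branch passes to Karim's issue by representation.
The 1/16 is divided into 2 equal shares of 1/32 among Widad, Hanan.
Widad is living and takes 1/32.
Hanan is living and takes 1/32.
Khalida is living and takes 1/8.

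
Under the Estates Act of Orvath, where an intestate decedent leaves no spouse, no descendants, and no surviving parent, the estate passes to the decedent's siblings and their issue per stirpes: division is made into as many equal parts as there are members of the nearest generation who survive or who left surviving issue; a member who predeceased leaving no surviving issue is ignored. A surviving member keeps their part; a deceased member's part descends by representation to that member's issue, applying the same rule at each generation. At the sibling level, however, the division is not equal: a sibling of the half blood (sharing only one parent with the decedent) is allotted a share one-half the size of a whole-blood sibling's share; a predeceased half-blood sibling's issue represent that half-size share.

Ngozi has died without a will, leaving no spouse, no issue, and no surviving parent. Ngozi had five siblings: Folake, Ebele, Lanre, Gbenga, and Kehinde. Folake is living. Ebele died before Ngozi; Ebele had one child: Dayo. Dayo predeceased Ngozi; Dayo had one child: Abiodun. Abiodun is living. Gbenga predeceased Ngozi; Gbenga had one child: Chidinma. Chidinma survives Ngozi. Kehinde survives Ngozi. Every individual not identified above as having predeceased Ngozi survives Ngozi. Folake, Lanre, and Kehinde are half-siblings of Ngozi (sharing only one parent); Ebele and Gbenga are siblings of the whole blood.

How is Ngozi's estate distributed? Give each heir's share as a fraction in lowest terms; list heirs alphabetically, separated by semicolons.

No spouse, descendants, or parent survives, so the estate passes to Ngozi's siblings per stirpes.
Half-blood siblings count for one-half the weight of whole-blood siblings at the initial division.
Dividing 1 in proportion to weights (total weight 7/2): Folake (weight 1/2) → 1/7; Ebele (weight 1) → 2/7; Lanre (weight 1/2) → 1/7; Gbenga (weight 1) → 2/7; Kehinde (weight 1/2) → 1/7.
Folake is living and takes 1/7.
Ebele predeceased; the 2/7 allotted to Ebele's branch passes to Ebele's issue by representation.
Dayo's line is the sole branch at this level, so the full 2/7 passes to Dayo's issue by representation.
Abiodun is the sole taker at this level and receives the full 2/7.
Lanre is living and takes 1/7.
Gbenga predeceased; the 2/7 allotted to Gbenga's branch passes to Gbenga's issue by representation.
Chidinma is the sole taker at this level and receives the full 2/7.
Kehinde is living and takes 1/7.

Abiodun 2/7; Chidinma 2/7; Folake 1/7; Kehinde 1/7; Lanre 1/7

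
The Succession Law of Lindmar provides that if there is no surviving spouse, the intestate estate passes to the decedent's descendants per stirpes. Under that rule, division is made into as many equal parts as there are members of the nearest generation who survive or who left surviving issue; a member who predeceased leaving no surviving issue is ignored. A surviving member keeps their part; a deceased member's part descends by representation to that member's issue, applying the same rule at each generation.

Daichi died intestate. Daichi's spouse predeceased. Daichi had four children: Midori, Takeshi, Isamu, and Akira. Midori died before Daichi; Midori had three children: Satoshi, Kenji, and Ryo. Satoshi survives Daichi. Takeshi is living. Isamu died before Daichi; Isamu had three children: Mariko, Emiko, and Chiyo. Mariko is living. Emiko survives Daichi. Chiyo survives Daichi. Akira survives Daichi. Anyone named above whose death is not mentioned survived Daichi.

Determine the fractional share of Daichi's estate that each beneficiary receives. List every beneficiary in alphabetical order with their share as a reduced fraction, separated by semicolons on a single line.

Akira 1/4; Chiyo 1/12; Emiko 1/12; Kenji 1/12; Mariko 1/12; Ryo 1/12; Satoshi 1/12; Takeshi 1/4

There is no surviving spouse, so the entire estate passes to Daichi's descendants per stirpes.
The estate is divided into 4 equal shares of 1/4 among Midori, Takeshi, Isamu, Akira.
Midori predeceased; the 1/4 allotted to Midori's branch passes to Midori's issue by representation.
The 1/4 is divided into 3 equal shares of 1/12 among Satoshi, Kenji, Ryo.
Satoshi is living and takes 1/12.
Kenji is living and takes 1/12.
Ryo is living and takes 1/12.
Takeshi is living and takes 1/4.
Isamu predeceased; the 1/4 allotted to Isamu's branch passes to Isamu's issue by representation.
The 1/4 is divided into 3 equal shares of 1/12 among Mariko, Emiko, Chiyo.
Mariko is living and takes 1/12.
Emiko is living and takes 1/12.
Chiyo is living and takes 1/12.
Akira is living and takes 1/4.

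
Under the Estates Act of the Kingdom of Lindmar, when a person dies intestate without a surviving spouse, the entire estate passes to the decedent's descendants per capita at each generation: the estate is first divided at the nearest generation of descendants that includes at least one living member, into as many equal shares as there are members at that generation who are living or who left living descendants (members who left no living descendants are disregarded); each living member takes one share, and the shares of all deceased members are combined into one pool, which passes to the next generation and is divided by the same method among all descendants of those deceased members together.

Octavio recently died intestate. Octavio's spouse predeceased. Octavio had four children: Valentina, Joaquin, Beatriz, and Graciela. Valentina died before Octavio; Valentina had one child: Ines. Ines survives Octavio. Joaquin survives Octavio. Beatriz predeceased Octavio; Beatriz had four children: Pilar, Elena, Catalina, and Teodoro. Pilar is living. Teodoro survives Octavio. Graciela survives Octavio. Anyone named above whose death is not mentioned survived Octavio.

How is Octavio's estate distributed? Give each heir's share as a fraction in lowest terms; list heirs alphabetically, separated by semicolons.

Catalina 1/10; Elena 1/10; Graciela 1/4; Ines 1/10; Joaquin 1/4; Pilar 1/10; Teodoro 1/10

There is no surviving spouse, so the entire estate passes to Octavio's descendants per capita at each generation.
At generation 1 (Valentina, Joaquin, Beatriz, Graciela) there are 4 shares of (1)/4 = 1/4 each.
Living: Joaquin and Graciela — each takes 1/4.
Deceased: Valentina and Beatriz. Their combined 1/2 is pooled and carried to generation 2.
At generation 2 (Ines, Pilar, Elena, Catalina, Teodoro) there are 5 shares of (1/2)/5 = 1/10 each.
Living: Ines, Pilar, Elena, Catalina, and Teodoro — each takes 1/10.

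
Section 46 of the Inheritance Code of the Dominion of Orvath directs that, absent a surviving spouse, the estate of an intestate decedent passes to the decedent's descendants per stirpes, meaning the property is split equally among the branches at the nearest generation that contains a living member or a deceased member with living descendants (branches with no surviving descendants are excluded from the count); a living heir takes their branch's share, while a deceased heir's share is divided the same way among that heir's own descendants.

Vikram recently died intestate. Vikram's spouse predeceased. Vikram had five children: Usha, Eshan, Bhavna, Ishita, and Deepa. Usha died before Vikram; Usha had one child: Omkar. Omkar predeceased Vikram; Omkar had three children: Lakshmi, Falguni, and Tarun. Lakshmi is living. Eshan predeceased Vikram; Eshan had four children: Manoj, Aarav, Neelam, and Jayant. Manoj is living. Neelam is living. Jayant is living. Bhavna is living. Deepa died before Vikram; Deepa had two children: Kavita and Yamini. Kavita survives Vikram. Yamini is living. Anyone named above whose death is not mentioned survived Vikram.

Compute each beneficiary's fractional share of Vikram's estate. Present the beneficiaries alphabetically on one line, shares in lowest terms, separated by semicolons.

Aarav 1/20; Bhavna 1/5; Falguni 1/15; Ishita 1/5; Jayant 1/20; Kavita 1/10; Lakshmi 1/15; Manoj 1/20; Neelam 1/20; Tarun 1/15; Yamini 1/10

There is no surviving spouse, so the entire estate passes to Vikram's descendants per stirpes.
The estate is divided into 5 equal shares of 1/5 among Usha, Eshan, Bhavna, Ishita, Deepa.
Usha predeceased; the 1/5 allotted to Usha's branch passes to Usha's issue by representation.
Omkar's line is the sole branch at this level, so the full 1/5 passes to Omkar's issue by representation.
The 1/5 is divided into 3 equal shares of 1/15 among Lakshmi, Falguni, Tarun.
Lakshmi is living and takes 1/15.
Falguni is living and takes 1/15.
Tarun is living and takes 1/15.
Eshan predeceased; the 1/5 allotted to Eshan's branch passes to Eshan's issue by representation.
The 1/5 is divided into 4 equal shares of 1/20 among Manoj, Aarav, Neelam, Jayant.
Manoj is living and takes 1/20.
Aarav is living and takes 1/20.
Neelam is living and takes 1/20.
Jayant is living and takes 1/20.
Bhavna is living and takes 1/5.
Ishita is living and takes 1/5.
Deepa predeceased; the 1/5 allotted to Deepa's branch passes to Deepa's issue by representation.
The 1/5 is divided into 2 equal shares of 1/10 among Kavita, Yamini.
Kavita is living and takes 1/10.
Yamini is living and takes 1/10.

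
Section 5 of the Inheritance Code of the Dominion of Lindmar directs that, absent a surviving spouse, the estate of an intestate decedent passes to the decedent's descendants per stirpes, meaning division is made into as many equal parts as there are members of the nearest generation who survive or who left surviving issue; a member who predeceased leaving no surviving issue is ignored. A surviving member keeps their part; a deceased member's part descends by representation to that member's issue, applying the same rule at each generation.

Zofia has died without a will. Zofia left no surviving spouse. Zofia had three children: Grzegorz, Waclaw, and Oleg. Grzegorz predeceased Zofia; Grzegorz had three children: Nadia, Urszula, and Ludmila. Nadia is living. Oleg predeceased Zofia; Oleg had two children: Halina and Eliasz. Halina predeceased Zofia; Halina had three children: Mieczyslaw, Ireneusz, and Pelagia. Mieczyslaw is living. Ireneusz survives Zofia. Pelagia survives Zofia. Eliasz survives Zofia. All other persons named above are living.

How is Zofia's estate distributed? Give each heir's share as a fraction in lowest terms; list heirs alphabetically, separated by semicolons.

There is no surviving spouse, so the entire estate passes to Zofia's descendants per stirpes.
The estate is divided into 3 equal shares of 1/3 among Grzegorz, Waclaw, Oleg.
Grzegorz predeceased; the 1/3 allotted to Grzegorz's branch passes to Grzegorz's issue by representation.
The 1/3 is divided into 3 equal shares of 1/9 among Nadia, Urszula, Ludmila.
Nadia is living and takes 1/9.
Urszula is living and takes 1/9.
Ludmila is living and takes 1/9.
Waclaw is living and takes 1/3.
Oleg predeceased; the 1/3 allotted to Oleg's branch passes to Oleg's issue by representation.
The 1/3 is divided into 2 equal shares of 1/6 among Halina, Eliasz.
Halina predeceased; the 1/6 allotted to Halina's branch passes to Halina's issue by representation.
The 1/6 is divided into 3 equal shares of 1/18 among Mieczyslaw, Ireneusz, Pelagia.
Mieczyslaw is living and takes 1/18.
Ireneusz is living and takes 1/18.
Pelagia is living and takes 1/18.
Eliasz is living and takes 1/6.

Eliasz 1/6; Ireneusz 1/18; Ludmila 1/9; Mieczyslaw 1/18; Nadia 1/9; Pelagia 1/18; Urszula 1/9; Waclaw 1/3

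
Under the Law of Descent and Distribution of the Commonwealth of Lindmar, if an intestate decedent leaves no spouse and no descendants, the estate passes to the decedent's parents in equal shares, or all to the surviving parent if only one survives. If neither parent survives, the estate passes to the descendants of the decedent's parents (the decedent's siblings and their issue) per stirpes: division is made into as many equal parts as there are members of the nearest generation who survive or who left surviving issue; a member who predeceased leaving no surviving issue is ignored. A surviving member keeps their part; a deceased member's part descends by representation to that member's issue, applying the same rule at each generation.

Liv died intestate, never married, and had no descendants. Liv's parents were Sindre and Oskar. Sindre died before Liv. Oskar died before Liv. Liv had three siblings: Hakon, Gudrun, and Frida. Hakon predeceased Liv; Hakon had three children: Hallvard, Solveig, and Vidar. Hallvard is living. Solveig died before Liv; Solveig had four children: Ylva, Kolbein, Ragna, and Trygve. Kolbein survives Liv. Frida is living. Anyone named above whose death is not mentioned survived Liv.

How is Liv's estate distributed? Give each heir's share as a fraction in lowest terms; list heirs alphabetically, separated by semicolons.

Neither parent survives and there are no descendants, so the estate passes to Liv's siblings and their issue per stirpes.
The estate is divided into 3 equal shares of 1/3 among Hakon, Gudrun, Frida.
Hakon predeceased; the 1/3 allotted to Hakon's branch passes to Hakon's issue by representation.
The 1/3 is divided into 3 equal shares of 1/9 among Hallvard, Solveig, Vidar.
Hallvard is living and takes 1/9.
Solveig predeceased; the 1/9 allotted to Solveig's branch passes to Solveig's issue by representation.
The 1/9 is divided into 4 equal shares of 1/36 among Ylva, Kolbein, Ragna, Trygve.
Ylva is living and takes 1/36.
Kolbein is living and takes 1/36.
Ragna is living and takes 1/36.
Trygve is living and takes 1/36.
Vidar is living and takes 1/9.
Gudrun is living and takes 1/3.
Frida is living and takes 1/3.

Frida 1/3; Gudrun 1/3; Hallvard 1/9; Kolbein 1/36; Ragna 1/36; Trygve 1/36; Vidar 1/9; Ylva 1/36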